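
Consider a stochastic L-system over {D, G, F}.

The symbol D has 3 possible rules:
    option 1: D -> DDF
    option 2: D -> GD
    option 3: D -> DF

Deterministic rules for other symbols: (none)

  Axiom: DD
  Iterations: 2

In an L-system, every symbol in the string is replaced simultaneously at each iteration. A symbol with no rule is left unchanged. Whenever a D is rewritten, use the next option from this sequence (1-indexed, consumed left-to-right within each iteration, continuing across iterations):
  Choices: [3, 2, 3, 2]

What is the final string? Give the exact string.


Answer: DFFGGD

Derivation:
Step 0: DD
Step 1: DFGD  (used choices [3, 2])
Step 2: DFFGGD  (used choices [3, 2])


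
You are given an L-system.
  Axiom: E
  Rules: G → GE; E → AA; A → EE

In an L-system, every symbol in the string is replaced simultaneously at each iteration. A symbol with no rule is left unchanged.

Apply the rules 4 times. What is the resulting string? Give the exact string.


Answer: EEEEEEEEEEEEEEEE

Derivation:
Step 0: E
Step 1: AA
Step 2: EEEE
Step 3: AAAAAAAA
Step 4: EEEEEEEEEEEEEEEE


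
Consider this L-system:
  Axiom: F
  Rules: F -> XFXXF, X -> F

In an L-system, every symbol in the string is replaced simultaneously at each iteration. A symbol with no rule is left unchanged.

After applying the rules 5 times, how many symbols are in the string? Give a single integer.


Step 0: length = 1
Step 1: length = 5
Step 2: length = 13
Step 3: length = 41
Step 4: length = 121
Step 5: length = 365

Answer: 365


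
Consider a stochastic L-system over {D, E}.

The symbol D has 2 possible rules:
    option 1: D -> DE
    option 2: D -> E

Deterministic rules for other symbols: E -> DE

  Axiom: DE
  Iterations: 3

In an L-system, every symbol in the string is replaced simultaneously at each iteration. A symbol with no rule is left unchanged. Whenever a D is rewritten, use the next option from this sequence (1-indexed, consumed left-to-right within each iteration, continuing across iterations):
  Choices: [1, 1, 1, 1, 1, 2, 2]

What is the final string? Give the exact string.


Answer: DEDEDEDEEDEEDE

Derivation:
Step 0: DE
Step 1: DEDE  (used choices [1])
Step 2: DEDEDEDE  (used choices [1, 1])
Step 3: DEDEDEDEEDEEDE  (used choices [1, 1, 2, 2])


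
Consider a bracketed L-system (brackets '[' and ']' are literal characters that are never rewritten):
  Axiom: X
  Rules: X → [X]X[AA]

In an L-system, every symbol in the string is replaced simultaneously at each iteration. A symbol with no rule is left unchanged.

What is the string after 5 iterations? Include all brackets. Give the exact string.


Step 0: X
Step 1: [X]X[AA]
Step 2: [[X]X[AA]][X]X[AA][AA]
Step 3: [[[X]X[AA]][X]X[AA][AA]][[X]X[AA]][X]X[AA][AA][AA]
Step 4: [[[[X]X[AA]][X]X[AA][AA]][[X]X[AA]][X]X[AA][AA][AA]][[[X]X[AA]][X]X[AA][AA]][[X]X[AA]][X]X[AA][AA][AA][AA]
Step 5: [[[[[X]X[AA]][X]X[AA][AA]][[X]X[AA]][X]X[AA][AA][AA]][[[X]X[AA]][X]X[AA][AA]][[X]X[AA]][X]X[AA][AA][AA][AA]][[[[X]X[AA]][X]X[AA][AA]][[X]X[AA]][X]X[AA][AA][AA]][[[X]X[AA]][X]X[AA][AA]][[X]X[AA]][X]X[AA][AA][AA][AA][AA]

Answer: [[[[[X]X[AA]][X]X[AA][AA]][[X]X[AA]][X]X[AA][AA][AA]][[[X]X[AA]][X]X[AA][AA]][[X]X[AA]][X]X[AA][AA][AA][AA]][[[[X]X[AA]][X]X[AA][AA]][[X]X[AA]][X]X[AA][AA][AA]][[[X]X[AA]][X]X[AA][AA]][[X]X[AA]][X]X[AA][AA][AA][AA][AA]


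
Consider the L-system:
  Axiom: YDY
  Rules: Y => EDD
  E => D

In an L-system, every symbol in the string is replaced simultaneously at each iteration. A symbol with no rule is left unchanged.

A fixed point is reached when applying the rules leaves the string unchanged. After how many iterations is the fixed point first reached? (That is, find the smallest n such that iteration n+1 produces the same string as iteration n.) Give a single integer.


Step 0: YDY
Step 1: EDDDEDD
Step 2: DDDDDDD
Step 3: DDDDDDD  (unchanged — fixed point at step 2)

Answer: 2


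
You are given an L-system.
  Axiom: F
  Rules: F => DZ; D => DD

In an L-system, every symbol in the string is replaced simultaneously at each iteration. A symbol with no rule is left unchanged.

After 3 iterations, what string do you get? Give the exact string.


Step 0: F
Step 1: DZ
Step 2: DDZ
Step 3: DDDDZ

Answer: DDDDZ


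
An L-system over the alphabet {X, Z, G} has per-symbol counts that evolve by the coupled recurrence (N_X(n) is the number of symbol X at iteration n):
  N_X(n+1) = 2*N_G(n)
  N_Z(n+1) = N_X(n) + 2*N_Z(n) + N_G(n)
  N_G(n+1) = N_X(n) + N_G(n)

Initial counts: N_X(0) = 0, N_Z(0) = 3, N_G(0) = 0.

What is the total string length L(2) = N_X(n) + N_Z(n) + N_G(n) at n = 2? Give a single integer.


Step 0: N_X=0, N_Z=3, N_G=0, L=3
Step 1: N_X=0, N_Z=6, N_G=0, L=6
Step 2: N_X=0, N_Z=12, N_G=0, L=12

Answer: 12


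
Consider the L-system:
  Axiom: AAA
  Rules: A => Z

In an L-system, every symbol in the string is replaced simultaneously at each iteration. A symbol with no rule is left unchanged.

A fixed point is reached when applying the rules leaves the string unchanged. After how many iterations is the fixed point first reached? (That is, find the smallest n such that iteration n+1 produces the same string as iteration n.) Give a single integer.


Step 0: AAA
Step 1: ZZZ
Step 2: ZZZ  (unchanged — fixed point at step 1)

Answer: 1


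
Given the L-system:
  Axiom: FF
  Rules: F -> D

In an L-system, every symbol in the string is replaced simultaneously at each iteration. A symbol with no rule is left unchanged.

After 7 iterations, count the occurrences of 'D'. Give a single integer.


Answer: 2

Derivation:
Step 0: FF  (0 'D')
Step 1: DD  (2 'D')
Step 2: DD  (2 'D')
Step 3: DD  (2 'D')
Step 4: DD  (2 'D')
Step 5: DD  (2 'D')
Step 6: DD  (2 'D')
Step 7: DD  (2 'D')


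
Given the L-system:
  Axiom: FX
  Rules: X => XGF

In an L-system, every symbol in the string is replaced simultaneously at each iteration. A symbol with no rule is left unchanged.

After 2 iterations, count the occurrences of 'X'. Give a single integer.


Step 0: FX  (1 'X')
Step 1: FXGF  (1 'X')
Step 2: FXGFGF  (1 'X')

Answer: 1


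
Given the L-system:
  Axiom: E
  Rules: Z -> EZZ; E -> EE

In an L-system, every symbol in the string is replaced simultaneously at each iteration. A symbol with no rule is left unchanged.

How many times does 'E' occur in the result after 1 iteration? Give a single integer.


Step 0: E  (1 'E')
Step 1: EE  (2 'E')

Answer: 2


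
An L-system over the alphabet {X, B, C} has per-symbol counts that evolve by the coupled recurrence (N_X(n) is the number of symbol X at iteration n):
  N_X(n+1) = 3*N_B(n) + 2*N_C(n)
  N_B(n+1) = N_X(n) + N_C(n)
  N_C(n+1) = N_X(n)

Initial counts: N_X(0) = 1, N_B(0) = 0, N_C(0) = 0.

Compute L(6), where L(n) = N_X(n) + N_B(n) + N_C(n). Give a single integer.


Step 0: N_X=1, N_B=0, N_C=0, L=1
Step 1: N_X=0, N_B=1, N_C=1, L=2
Step 2: N_X=5, N_B=1, N_C=0, L=6
Step 3: N_X=3, N_B=5, N_C=5, L=13
Step 4: N_X=25, N_B=8, N_C=3, L=36
Step 5: N_X=30, N_B=28, N_C=25, L=83
Step 6: N_X=134, N_B=55, N_C=30, L=219

Answer: 219


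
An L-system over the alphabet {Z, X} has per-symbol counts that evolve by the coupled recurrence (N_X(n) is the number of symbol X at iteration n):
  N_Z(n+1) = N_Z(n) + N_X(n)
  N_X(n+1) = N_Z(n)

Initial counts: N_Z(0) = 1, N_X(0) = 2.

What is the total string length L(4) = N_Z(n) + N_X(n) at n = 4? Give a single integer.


Step 0: N_Z=1, N_X=2, L=3
Step 1: N_Z=3, N_X=1, L=4
Step 2: N_Z=4, N_X=3, L=7
Step 3: N_Z=7, N_X=4, L=11
Step 4: N_Z=11, N_X=7, L=18

Answer: 18


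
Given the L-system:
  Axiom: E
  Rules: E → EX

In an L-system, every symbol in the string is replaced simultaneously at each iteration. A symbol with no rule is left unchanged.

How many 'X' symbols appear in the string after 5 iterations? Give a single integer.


Answer: 5

Derivation:
Step 0: E  (0 'X')
Step 1: EX  (1 'X')
Step 2: EXX  (2 'X')
Step 3: EXXX  (3 'X')
Step 4: EXXXX  (4 'X')
Step 5: EXXXXX  (5 'X')


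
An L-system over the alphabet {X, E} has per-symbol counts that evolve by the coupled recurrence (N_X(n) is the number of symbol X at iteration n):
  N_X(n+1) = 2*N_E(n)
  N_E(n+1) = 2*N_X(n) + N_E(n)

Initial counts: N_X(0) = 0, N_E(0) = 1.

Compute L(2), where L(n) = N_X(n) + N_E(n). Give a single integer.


Answer: 7

Derivation:
Step 0: N_X=0, N_E=1, L=1
Step 1: N_X=2, N_E=1, L=3
Step 2: N_X=2, N_E=5, L=7


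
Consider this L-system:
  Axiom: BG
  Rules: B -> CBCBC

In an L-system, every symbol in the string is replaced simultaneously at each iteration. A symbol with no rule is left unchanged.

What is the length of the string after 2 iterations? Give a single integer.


Step 0: length = 2
Step 1: length = 6
Step 2: length = 14

Answer: 14


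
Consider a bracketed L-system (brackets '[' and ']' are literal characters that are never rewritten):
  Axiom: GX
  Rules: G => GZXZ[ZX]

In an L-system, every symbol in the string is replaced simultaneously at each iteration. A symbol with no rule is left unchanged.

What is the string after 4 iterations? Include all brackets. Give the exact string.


Step 0: GX
Step 1: GZXZ[ZX]X
Step 2: GZXZ[ZX]ZXZ[ZX]X
Step 3: GZXZ[ZX]ZXZ[ZX]ZXZ[ZX]X
Step 4: GZXZ[ZX]ZXZ[ZX]ZXZ[ZX]ZXZ[ZX]X

Answer: GZXZ[ZX]ZXZ[ZX]ZXZ[ZX]ZXZ[ZX]X


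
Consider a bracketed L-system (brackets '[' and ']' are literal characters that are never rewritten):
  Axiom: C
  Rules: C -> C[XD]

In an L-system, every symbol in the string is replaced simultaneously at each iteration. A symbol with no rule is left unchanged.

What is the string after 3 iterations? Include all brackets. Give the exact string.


Step 0: C
Step 1: C[XD]
Step 2: C[XD][XD]
Step 3: C[XD][XD][XD]

Answer: C[XD][XD][XD]


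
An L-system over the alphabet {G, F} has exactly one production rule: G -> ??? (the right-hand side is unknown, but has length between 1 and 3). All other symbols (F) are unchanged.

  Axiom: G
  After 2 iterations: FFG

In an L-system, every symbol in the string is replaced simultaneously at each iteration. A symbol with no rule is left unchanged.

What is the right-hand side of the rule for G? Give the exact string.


Answer: FG

Derivation:
Trying G -> FG:
  Step 0: G
  Step 1: FG
  Step 2: FFG
Matches the given result.


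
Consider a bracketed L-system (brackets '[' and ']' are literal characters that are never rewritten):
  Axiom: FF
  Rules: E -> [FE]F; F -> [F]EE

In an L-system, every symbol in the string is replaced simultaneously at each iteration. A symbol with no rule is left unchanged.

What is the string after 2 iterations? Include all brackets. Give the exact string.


Answer: [[F]EE][FE]F[FE]F[[F]EE][FE]F[FE]F

Derivation:
Step 0: FF
Step 1: [F]EE[F]EE
Step 2: [[F]EE][FE]F[FE]F[[F]EE][FE]F[FE]F


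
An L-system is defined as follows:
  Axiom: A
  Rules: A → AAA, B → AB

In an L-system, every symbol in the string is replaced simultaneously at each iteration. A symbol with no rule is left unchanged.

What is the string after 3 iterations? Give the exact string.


Step 0: A
Step 1: AAA
Step 2: AAAAAAAAA
Step 3: AAAAAAAAAAAAAAAAAAAAAAAAAAA

Answer: AAAAAAAAAAAAAAAAAAAAAAAAAAA


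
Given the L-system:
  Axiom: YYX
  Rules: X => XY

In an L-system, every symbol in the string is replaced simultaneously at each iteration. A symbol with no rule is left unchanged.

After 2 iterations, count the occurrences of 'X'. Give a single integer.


Step 0: YYX  (1 'X')
Step 1: YYXY  (1 'X')
Step 2: YYXYY  (1 'X')

Answer: 1


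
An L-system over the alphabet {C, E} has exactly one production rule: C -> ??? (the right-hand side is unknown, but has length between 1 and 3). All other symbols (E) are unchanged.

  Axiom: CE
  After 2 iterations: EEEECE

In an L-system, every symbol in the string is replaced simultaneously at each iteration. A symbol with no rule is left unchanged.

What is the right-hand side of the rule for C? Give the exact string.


Answer: EEC

Derivation:
Trying C -> EEC:
  Step 0: CE
  Step 1: EECE
  Step 2: EEEECE
Matches the given result.


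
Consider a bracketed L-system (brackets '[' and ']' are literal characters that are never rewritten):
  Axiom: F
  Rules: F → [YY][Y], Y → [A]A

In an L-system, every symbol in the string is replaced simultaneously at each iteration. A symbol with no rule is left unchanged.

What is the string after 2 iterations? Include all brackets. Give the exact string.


Step 0: F
Step 1: [YY][Y]
Step 2: [[A]A[A]A][[A]A]

Answer: [[A]A[A]A][[A]A]


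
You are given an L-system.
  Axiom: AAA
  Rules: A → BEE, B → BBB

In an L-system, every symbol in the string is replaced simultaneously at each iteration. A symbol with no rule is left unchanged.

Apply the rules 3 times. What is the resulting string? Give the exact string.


Answer: BBBBBBBBBEEBBBBBBBBBEEBBBBBBBBBEE

Derivation:
Step 0: AAA
Step 1: BEEBEEBEE
Step 2: BBBEEBBBEEBBBEE
Step 3: BBBBBBBBBEEBBBBBBBBBEEBBBBBBBBBEE


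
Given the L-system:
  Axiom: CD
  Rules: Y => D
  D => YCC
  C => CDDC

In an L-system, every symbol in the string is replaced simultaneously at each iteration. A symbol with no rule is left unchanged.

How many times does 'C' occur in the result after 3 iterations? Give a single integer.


Answer: 42

Derivation:
Step 0: CD  (1 'C')
Step 1: CDDCYCC  (4 'C')
Step 2: CDDCYCCYCCCDDCDCDDCCDDC  (12 'C')
Step 3: CDDCYCCYCCCDDCDCDDCCDDCDCDDCCDDCCDDCYCCYCCCDDCYCCCDDCYCCYCCCDDCCDDCYCCYCCCDDC  (42 'C')


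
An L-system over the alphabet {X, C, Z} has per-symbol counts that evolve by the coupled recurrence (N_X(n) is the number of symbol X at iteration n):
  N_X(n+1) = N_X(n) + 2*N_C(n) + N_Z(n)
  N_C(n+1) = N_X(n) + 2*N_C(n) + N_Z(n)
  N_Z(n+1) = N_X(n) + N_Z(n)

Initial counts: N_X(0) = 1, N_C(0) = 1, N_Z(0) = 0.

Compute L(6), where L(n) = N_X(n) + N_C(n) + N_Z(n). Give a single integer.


Step 0: N_X=1, N_C=1, N_Z=0, L=2
Step 1: N_X=3, N_C=3, N_Z=1, L=7
Step 2: N_X=10, N_C=10, N_Z=4, L=24
Step 3: N_X=34, N_C=34, N_Z=14, L=82
Step 4: N_X=116, N_C=116, N_Z=48, L=280
Step 5: N_X=396, N_C=396, N_Z=164, L=956
Step 6: N_X=1352, N_C=1352, N_Z=560, L=3264

Answer: 3264


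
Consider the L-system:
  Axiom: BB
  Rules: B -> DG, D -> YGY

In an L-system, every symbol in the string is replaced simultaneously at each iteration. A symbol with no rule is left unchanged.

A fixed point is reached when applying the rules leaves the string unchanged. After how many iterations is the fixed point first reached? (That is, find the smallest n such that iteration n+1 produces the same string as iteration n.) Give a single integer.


Step 0: BB
Step 1: DGDG
Step 2: YGYGYGYG
Step 3: YGYGYGYG  (unchanged — fixed point at step 2)

Answer: 2


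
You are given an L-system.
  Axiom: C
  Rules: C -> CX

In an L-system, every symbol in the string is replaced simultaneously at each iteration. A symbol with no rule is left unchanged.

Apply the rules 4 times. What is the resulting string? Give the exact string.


Step 0: C
Step 1: CX
Step 2: CXX
Step 3: CXXX
Step 4: CXXXX

Answer: CXXXX


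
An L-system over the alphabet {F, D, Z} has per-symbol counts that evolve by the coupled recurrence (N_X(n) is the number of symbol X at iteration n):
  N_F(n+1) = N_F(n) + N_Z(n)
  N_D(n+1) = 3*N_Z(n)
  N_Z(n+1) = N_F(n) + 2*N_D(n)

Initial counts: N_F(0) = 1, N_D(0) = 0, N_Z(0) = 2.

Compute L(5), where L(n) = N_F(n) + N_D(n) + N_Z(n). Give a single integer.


Answer: 554

Derivation:
Step 0: N_F=1, N_D=0, N_Z=2, L=3
Step 1: N_F=3, N_D=6, N_Z=1, L=10
Step 2: N_F=4, N_D=3, N_Z=15, L=22
Step 3: N_F=19, N_D=45, N_Z=10, L=74
Step 4: N_F=29, N_D=30, N_Z=109, L=168
Step 5: N_F=138, N_D=327, N_Z=89, L=554


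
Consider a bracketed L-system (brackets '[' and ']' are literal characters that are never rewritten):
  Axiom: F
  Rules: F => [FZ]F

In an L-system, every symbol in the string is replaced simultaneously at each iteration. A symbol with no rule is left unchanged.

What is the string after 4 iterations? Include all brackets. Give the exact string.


Step 0: F
Step 1: [FZ]F
Step 2: [[FZ]FZ][FZ]F
Step 3: [[[FZ]FZ][FZ]FZ][[FZ]FZ][FZ]F
Step 4: [[[[FZ]FZ][FZ]FZ][[FZ]FZ][FZ]FZ][[[FZ]FZ][FZ]FZ][[FZ]FZ][FZ]F

Answer: [[[[FZ]FZ][FZ]FZ][[FZ]FZ][FZ]FZ][[[FZ]FZ][FZ]FZ][[FZ]FZ][FZ]F


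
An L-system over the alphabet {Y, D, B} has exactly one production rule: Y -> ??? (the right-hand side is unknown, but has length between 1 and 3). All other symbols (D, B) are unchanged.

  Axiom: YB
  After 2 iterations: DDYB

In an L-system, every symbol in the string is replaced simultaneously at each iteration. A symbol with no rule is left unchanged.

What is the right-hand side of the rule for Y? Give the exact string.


Trying Y -> DY:
  Step 0: YB
  Step 1: DYB
  Step 2: DDYB
Matches the given result.

Answer: DY


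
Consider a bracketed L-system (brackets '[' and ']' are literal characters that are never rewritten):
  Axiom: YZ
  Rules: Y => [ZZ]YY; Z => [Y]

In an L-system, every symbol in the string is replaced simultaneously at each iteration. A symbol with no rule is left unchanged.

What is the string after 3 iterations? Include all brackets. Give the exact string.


Step 0: YZ
Step 1: [ZZ]YY[Y]
Step 2: [[Y][Y]][ZZ]YY[ZZ]YY[[ZZ]YY]
Step 3: [[[ZZ]YY][[ZZ]YY]][[Y][Y]][ZZ]YY[ZZ]YY[[Y][Y]][ZZ]YY[ZZ]YY[[[Y][Y]][ZZ]YY[ZZ]YY]

Answer: [[[ZZ]YY][[ZZ]YY]][[Y][Y]][ZZ]YY[ZZ]YY[[Y][Y]][ZZ]YY[ZZ]YY[[[Y][Y]][ZZ]YY[ZZ]YY]


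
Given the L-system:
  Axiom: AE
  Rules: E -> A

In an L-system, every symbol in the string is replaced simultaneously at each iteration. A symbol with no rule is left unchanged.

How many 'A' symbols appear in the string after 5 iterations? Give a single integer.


Answer: 2

Derivation:
Step 0: AE  (1 'A')
Step 1: AA  (2 'A')
Step 2: AA  (2 'A')
Step 3: AA  (2 'A')
Step 4: AA  (2 'A')
Step 5: AA  (2 'A')


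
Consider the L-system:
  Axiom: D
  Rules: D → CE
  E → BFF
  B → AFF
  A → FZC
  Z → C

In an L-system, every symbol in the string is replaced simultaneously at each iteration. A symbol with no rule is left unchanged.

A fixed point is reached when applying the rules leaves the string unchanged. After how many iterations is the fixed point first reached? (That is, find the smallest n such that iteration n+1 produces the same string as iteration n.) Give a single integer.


Answer: 5

Derivation:
Step 0: D
Step 1: CE
Step 2: CBFF
Step 3: CAFFFF
Step 4: CFZCFFFF
Step 5: CFCCFFFF
Step 6: CFCCFFFF  (unchanged — fixed point at step 5)


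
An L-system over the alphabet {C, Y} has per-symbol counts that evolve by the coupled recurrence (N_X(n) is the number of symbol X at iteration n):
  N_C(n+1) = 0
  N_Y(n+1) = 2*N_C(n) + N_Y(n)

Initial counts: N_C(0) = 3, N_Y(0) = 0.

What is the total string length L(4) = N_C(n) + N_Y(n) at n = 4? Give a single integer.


Step 0: N_C=3, N_Y=0, L=3
Step 1: N_C=0, N_Y=6, L=6
Step 2: N_C=0, N_Y=6, L=6
Step 3: N_C=0, N_Y=6, L=6
Step 4: N_C=0, N_Y=6, L=6

Answer: 6


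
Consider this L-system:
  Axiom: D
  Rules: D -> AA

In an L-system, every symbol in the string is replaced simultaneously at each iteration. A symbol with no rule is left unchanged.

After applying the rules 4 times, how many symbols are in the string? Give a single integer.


Answer: 2

Derivation:
Step 0: length = 1
Step 1: length = 2
Step 2: length = 2
Step 3: length = 2
Step 4: length = 2


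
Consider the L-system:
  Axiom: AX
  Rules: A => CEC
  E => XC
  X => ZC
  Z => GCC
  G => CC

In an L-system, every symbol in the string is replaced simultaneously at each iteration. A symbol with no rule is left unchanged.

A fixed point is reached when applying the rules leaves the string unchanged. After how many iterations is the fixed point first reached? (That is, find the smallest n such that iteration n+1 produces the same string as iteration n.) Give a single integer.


Answer: 5

Derivation:
Step 0: AX
Step 1: CECZC
Step 2: CXCCGCCC
Step 3: CZCCCCCCCC
Step 4: CGCCCCCCCCCC
Step 5: CCCCCCCCCCCCC
Step 6: CCCCCCCCCCCCC  (unchanged — fixed point at step 5)


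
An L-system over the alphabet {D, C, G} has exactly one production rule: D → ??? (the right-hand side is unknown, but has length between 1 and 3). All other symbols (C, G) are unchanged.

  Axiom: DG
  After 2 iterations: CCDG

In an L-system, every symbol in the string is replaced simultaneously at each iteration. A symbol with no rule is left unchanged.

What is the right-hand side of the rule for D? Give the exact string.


Answer: CD

Derivation:
Trying D → CD:
  Step 0: DG
  Step 1: CDG
  Step 2: CCDG
Matches the given result.


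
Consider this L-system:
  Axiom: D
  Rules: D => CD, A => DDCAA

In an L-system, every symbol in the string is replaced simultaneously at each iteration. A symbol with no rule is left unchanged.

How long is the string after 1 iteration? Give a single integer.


Answer: 2

Derivation:
Step 0: length = 1
Step 1: length = 2


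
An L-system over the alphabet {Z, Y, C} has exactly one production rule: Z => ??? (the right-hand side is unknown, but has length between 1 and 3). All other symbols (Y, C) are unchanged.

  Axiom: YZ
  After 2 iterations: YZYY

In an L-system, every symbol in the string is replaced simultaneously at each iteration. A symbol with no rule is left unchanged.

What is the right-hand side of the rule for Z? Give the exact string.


Answer: ZY

Derivation:
Trying Z => ZY:
  Step 0: YZ
  Step 1: YZY
  Step 2: YZYY
Matches the given result.


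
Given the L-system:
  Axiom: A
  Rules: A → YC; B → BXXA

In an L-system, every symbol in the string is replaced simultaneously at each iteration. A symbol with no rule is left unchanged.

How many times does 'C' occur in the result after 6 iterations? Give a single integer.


Answer: 1

Derivation:
Step 0: A  (0 'C')
Step 1: YC  (1 'C')
Step 2: YC  (1 'C')
Step 3: YC  (1 'C')
Step 4: YC  (1 'C')
Step 5: YC  (1 'C')
Step 6: YC  (1 'C')


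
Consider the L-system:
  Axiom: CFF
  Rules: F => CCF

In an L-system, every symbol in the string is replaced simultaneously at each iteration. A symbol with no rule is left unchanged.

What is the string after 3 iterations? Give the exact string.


Step 0: CFF
Step 1: CCCFCCF
Step 2: CCCCCFCCCCF
Step 3: CCCCCCCFCCCCCCF

Answer: CCCCCCCFCCCCCCF


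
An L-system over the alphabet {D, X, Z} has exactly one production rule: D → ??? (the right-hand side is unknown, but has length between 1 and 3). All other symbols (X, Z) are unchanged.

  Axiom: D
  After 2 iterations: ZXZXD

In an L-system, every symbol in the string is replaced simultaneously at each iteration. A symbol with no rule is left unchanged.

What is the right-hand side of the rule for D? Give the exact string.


Answer: ZXD

Derivation:
Trying D → ZXD:
  Step 0: D
  Step 1: ZXD
  Step 2: ZXZXD
Matches the given result.


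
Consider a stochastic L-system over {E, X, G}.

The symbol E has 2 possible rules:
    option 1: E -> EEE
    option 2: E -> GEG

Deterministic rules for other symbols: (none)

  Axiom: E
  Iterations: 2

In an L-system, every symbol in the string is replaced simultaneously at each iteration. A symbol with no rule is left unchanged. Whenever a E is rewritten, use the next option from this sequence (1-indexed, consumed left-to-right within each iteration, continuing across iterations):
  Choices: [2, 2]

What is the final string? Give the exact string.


Step 0: E
Step 1: GEG  (used choices [2])
Step 2: GGEGG  (used choices [2])

Answer: GGEGG


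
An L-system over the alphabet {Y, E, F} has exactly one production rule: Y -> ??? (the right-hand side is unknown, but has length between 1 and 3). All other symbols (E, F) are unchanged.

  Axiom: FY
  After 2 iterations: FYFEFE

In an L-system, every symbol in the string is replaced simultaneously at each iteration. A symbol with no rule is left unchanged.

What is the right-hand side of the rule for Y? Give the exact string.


Answer: YFE

Derivation:
Trying Y -> YFE:
  Step 0: FY
  Step 1: FYFE
  Step 2: FYFEFE
Matches the given result.


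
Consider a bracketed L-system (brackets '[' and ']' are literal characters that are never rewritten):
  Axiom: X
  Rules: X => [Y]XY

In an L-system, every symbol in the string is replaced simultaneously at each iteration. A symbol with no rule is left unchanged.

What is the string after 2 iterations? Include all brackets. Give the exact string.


Answer: [Y][Y]XYY

Derivation:
Step 0: X
Step 1: [Y]XY
Step 2: [Y][Y]XYY


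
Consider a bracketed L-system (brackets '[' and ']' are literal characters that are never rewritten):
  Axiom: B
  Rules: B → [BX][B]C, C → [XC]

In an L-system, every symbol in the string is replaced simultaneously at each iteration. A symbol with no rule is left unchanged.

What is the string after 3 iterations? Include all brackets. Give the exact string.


Step 0: B
Step 1: [BX][B]C
Step 2: [[BX][B]CX][[BX][B]C][XC]
Step 3: [[[BX][B]CX][[BX][B]C][XC]X][[[BX][B]CX][[BX][B]C][XC]][X[XC]]

Answer: [[[BX][B]CX][[BX][B]C][XC]X][[[BX][B]CX][[BX][B]C][XC]][X[XC]]


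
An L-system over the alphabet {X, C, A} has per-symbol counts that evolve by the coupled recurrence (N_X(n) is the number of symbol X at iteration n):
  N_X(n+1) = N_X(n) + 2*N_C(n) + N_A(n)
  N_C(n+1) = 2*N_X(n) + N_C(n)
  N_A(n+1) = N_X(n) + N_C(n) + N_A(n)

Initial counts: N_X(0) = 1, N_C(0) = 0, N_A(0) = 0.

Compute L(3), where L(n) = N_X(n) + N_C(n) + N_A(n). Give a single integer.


Step 0: N_X=1, N_C=0, N_A=0, L=1
Step 1: N_X=1, N_C=2, N_A=1, L=4
Step 2: N_X=6, N_C=4, N_A=4, L=14
Step 3: N_X=18, N_C=16, N_A=14, L=48

Answer: 48


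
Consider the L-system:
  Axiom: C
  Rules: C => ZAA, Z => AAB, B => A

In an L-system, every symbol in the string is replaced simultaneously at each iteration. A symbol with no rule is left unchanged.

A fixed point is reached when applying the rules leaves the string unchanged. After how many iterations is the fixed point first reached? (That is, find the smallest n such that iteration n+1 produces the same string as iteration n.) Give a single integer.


Answer: 3

Derivation:
Step 0: C
Step 1: ZAA
Step 2: AABAA
Step 3: AAAAA
Step 4: AAAAA  (unchanged — fixed point at step 3)


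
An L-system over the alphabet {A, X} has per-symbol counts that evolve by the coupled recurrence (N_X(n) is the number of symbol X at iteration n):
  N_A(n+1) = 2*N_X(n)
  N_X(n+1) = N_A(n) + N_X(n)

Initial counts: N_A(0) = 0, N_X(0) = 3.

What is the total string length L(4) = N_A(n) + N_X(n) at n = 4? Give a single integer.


Answer: 63

Derivation:
Step 0: N_A=0, N_X=3, L=3
Step 1: N_A=6, N_X=3, L=9
Step 2: N_A=6, N_X=9, L=15
Step 3: N_A=18, N_X=15, L=33
Step 4: N_A=30, N_X=33, L=63


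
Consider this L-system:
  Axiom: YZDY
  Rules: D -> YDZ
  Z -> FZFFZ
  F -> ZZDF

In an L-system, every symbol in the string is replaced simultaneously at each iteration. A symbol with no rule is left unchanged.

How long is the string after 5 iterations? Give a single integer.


Answer: 2207

Derivation:
Step 0: length = 4
Step 1: length = 10
Step 2: length = 33
Step 3: length = 129
Step 4: length = 530
Step 5: length = 2207


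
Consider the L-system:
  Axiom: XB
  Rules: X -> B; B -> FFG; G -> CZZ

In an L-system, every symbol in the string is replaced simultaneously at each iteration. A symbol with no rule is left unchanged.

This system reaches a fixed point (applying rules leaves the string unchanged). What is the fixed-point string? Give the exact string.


Step 0: XB
Step 1: BFFG
Step 2: FFGFFCZZ
Step 3: FFCZZFFCZZ
Step 4: FFCZZFFCZZ  (unchanged — fixed point at step 3)

Answer: FFCZZFFCZZ


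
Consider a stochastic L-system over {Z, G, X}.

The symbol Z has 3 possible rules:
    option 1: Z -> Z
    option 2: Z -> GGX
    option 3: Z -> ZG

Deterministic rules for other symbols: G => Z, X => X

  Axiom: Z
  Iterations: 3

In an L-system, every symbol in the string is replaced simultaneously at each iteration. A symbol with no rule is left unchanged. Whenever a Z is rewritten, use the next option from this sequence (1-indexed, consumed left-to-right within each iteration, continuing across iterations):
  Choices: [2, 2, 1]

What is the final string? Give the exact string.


Step 0: Z
Step 1: GGX  (used choices [2])
Step 2: ZZX  (used choices [])
Step 3: GGXZX  (used choices [2, 1])

Answer: GGXZX


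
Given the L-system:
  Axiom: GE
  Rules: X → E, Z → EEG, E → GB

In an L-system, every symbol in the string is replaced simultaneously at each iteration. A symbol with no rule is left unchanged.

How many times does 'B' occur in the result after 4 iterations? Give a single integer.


Step 0: GE  (0 'B')
Step 1: GGB  (1 'B')
Step 2: GGB  (1 'B')
Step 3: GGB  (1 'B')
Step 4: GGB  (1 'B')

Answer: 1


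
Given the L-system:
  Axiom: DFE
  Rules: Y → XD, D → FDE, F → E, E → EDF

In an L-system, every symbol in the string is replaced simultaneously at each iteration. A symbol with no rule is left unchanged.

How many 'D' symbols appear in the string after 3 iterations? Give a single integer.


Answer: 12

Derivation:
Step 0: DFE  (1 'D')
Step 1: FDEEEDF  (2 'D')
Step 2: EFDEEDFEDFEDFFDEE  (5 'D')
Step 3: EDFEFDEEDFEDFFDEEEDFFDEEEDFFDEEEFDEEDFEDF  (12 'D')


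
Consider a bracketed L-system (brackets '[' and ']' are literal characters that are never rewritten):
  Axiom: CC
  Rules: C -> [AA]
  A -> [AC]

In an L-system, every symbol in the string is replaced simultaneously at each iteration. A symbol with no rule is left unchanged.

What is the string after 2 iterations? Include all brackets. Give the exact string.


Step 0: CC
Step 1: [AA][AA]
Step 2: [[AC][AC]][[AC][AC]]

Answer: [[AC][AC]][[AC][AC]]


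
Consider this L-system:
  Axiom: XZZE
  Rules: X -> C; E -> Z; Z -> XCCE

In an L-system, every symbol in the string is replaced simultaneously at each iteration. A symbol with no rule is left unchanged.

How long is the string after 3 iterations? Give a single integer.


Answer: 19

Derivation:
Step 0: length = 4
Step 1: length = 10
Step 2: length = 13
Step 3: length = 19


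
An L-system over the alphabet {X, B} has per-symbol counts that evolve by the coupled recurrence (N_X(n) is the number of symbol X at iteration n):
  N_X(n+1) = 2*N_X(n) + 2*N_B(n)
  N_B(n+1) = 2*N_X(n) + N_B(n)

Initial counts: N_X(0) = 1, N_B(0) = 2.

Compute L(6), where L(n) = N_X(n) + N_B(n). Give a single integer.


Answer: 5784

Derivation:
Step 0: N_X=1, N_B=2, L=3
Step 1: N_X=6, N_B=4, L=10
Step 2: N_X=20, N_B=16, L=36
Step 3: N_X=72, N_B=56, L=128
Step 4: N_X=256, N_B=200, L=456
Step 5: N_X=912, N_B=712, L=1624
Step 6: N_X=3248, N_B=2536, L=5784


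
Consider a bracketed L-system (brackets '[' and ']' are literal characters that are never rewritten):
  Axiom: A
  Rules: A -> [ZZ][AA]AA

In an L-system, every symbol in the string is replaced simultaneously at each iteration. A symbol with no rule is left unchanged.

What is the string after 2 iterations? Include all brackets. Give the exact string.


Answer: [ZZ][[ZZ][AA]AA[ZZ][AA]AA][ZZ][AA]AA[ZZ][AA]AA

Derivation:
Step 0: A
Step 1: [ZZ][AA]AA
Step 2: [ZZ][[ZZ][AA]AA[ZZ][AA]AA][ZZ][AA]AA[ZZ][AA]AA


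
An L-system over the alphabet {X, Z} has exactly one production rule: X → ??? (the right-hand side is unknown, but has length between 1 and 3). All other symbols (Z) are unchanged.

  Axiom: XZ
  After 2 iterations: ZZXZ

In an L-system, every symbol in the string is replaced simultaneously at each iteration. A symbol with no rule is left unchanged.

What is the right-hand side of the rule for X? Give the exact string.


Answer: ZX

Derivation:
Trying X → ZX:
  Step 0: XZ
  Step 1: ZXZ
  Step 2: ZZXZ
Matches the given result.


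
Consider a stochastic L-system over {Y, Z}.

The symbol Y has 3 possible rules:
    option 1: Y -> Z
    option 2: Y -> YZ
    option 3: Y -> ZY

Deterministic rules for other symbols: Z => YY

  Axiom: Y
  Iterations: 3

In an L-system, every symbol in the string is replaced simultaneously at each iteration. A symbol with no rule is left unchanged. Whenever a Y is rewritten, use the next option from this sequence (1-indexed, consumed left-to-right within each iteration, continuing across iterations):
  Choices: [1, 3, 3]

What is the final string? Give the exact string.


Answer: ZYZY

Derivation:
Step 0: Y
Step 1: Z  (used choices [1])
Step 2: YY  (used choices [])
Step 3: ZYZY  (used choices [3, 3])


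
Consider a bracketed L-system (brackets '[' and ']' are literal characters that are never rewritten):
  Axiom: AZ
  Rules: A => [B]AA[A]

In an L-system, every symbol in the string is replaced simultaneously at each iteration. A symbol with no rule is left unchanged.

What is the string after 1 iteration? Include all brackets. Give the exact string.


Answer: [B]AA[A]Z

Derivation:
Step 0: AZ
Step 1: [B]AA[A]Z


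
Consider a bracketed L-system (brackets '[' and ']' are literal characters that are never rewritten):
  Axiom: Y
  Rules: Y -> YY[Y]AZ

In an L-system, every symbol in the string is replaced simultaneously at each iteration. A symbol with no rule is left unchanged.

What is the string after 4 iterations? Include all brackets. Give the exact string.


Step 0: Y
Step 1: YY[Y]AZ
Step 2: YY[Y]AZYY[Y]AZ[YY[Y]AZ]AZ
Step 3: YY[Y]AZYY[Y]AZ[YY[Y]AZ]AZYY[Y]AZYY[Y]AZ[YY[Y]AZ]AZ[YY[Y]AZYY[Y]AZ[YY[Y]AZ]AZ]AZ
Step 4: YY[Y]AZYY[Y]AZ[YY[Y]AZ]AZYY[Y]AZYY[Y]AZ[YY[Y]AZ]AZ[YY[Y]AZYY[Y]AZ[YY[Y]AZ]AZ]AZYY[Y]AZYY[Y]AZ[YY[Y]AZ]AZYY[Y]AZYY[Y]AZ[YY[Y]AZ]AZ[YY[Y]AZYY[Y]AZ[YY[Y]AZ]AZ]AZ[YY[Y]AZYY[Y]AZ[YY[Y]AZ]AZYY[Y]AZYY[Y]AZ[YY[Y]AZ]AZ[YY[Y]AZYY[Y]AZ[YY[Y]AZ]AZ]AZ]AZ

Answer: YY[Y]AZYY[Y]AZ[YY[Y]AZ]AZYY[Y]AZYY[Y]AZ[YY[Y]AZ]AZ[YY[Y]AZYY[Y]AZ[YY[Y]AZ]AZ]AZYY[Y]AZYY[Y]AZ[YY[Y]AZ]AZYY[Y]AZYY[Y]AZ[YY[Y]AZ]AZ[YY[Y]AZYY[Y]AZ[YY[Y]AZ]AZ]AZ[YY[Y]AZYY[Y]AZ[YY[Y]AZ]AZYY[Y]AZYY[Y]AZ[YY[Y]AZ]AZ[YY[Y]AZYY[Y]AZ[YY[Y]AZ]AZ]AZ]AZ


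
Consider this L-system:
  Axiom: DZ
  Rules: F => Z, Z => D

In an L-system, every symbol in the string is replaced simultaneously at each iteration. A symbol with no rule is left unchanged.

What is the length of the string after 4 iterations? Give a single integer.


Step 0: length = 2
Step 1: length = 2
Step 2: length = 2
Step 3: length = 2
Step 4: length = 2

Answer: 2


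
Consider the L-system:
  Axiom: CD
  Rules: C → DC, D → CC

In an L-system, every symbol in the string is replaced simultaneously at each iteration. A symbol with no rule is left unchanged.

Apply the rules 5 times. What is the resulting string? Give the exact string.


Step 0: CD
Step 1: DCCC
Step 2: CCDCDCDC
Step 3: DCDCCCDCCCDCCCDC
Step 4: CCDCCCDCDCDCCCDCDCDCCCDCDCDCCCDC
Step 5: DCDCCCDCDCDCCCDCCCDCCCDCDCDCCCDCCCDCCCDCDCDCCCDCCCDCCCDCDCDCCCDC

Answer: DCDCCCDCDCDCCCDCCCDCCCDCDCDCCCDCCCDCCCDCDCDCCCDCCCDCCCDCDCDCCCDC


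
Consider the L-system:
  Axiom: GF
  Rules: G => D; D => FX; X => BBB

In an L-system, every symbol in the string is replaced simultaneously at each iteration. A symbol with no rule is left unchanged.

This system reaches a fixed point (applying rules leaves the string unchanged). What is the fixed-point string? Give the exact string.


Step 0: GF
Step 1: DF
Step 2: FXF
Step 3: FBBBF
Step 4: FBBBF  (unchanged — fixed point at step 3)

Answer: FBBBF


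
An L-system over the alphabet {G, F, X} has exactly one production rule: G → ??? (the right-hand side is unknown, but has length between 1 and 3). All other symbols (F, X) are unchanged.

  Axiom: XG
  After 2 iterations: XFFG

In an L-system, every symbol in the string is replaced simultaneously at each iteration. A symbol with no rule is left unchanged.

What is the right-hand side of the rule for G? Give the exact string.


Trying G → FG:
  Step 0: XG
  Step 1: XFG
  Step 2: XFFG
Matches the given result.

Answer: FG


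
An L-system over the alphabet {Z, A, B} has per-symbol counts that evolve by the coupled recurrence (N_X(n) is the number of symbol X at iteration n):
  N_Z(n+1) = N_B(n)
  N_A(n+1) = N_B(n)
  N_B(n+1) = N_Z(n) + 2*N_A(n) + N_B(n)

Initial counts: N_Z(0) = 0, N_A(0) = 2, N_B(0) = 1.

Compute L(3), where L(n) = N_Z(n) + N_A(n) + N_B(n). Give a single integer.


Answer: 39

Derivation:
Step 0: N_Z=0, N_A=2, N_B=1, L=3
Step 1: N_Z=1, N_A=1, N_B=5, L=7
Step 2: N_Z=5, N_A=5, N_B=8, L=18
Step 3: N_Z=8, N_A=8, N_B=23, L=39


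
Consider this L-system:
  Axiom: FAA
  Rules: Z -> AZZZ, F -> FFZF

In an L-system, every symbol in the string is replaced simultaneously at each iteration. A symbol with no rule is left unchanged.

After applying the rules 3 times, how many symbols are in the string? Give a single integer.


Step 0: length = 3
Step 1: length = 6
Step 2: length = 18
Step 3: length = 63

Answer: 63


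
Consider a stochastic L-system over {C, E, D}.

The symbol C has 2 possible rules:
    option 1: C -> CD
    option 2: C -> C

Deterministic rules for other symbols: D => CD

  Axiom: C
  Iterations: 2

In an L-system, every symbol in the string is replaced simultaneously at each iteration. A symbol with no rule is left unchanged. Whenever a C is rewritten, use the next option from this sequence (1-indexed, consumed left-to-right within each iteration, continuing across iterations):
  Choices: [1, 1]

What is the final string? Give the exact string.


Step 0: C
Step 1: CD  (used choices [1])
Step 2: CDCD  (used choices [1])

Answer: CDCD


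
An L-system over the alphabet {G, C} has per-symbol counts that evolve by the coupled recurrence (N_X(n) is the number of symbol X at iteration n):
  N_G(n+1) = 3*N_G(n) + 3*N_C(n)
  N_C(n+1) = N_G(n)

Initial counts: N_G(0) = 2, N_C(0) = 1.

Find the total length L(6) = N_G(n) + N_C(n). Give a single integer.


Step 0: N_G=2, N_C=1, L=3
Step 1: N_G=9, N_C=2, L=11
Step 2: N_G=33, N_C=9, L=42
Step 3: N_G=126, N_C=33, L=159
Step 4: N_G=477, N_C=126, L=603
Step 5: N_G=1809, N_C=477, L=2286
Step 6: N_G=6858, N_C=1809, L=8667

Answer: 8667


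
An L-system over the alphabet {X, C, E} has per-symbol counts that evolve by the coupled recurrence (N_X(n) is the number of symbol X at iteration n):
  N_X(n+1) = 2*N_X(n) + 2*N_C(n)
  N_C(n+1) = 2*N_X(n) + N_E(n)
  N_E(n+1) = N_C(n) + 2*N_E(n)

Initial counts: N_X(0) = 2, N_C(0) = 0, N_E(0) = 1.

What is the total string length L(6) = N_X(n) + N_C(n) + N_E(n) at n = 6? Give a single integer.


Step 0: N_X=2, N_C=0, N_E=1, L=3
Step 1: N_X=4, N_C=5, N_E=2, L=11
Step 2: N_X=18, N_C=10, N_E=9, L=37
Step 3: N_X=56, N_C=45, N_E=28, L=129
Step 4: N_X=202, N_C=140, N_E=101, L=443
Step 5: N_X=684, N_C=505, N_E=342, L=1531
Step 6: N_X=2378, N_C=1710, N_E=1189, L=5277

Answer: 5277


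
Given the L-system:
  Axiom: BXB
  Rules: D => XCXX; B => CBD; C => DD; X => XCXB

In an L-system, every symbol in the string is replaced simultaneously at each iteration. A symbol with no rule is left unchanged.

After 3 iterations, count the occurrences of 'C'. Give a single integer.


Answer: 24

Derivation:
Step 0: BXB  (0 'C')
Step 1: CBDXCXBCBD  (3 'C')
Step 2: DDCBDXCXXXCXBDDXCXBCBDDDCBDXCXX  (7 'C')
Step 3: XCXXXCXXDDCBDXCXXXCXBDDXCXBXCXBXCXBDDXCXBCBDXCXXXCXXXCXBDDXCXBCBDDDCBDXCXXXCXXXCXXDDCBDXCXXXCXBDDXCXBXCXB  (24 'C')


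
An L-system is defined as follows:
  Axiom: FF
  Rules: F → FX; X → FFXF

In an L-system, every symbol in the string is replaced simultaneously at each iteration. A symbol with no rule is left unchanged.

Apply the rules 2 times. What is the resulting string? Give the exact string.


Step 0: FF
Step 1: FXFX
Step 2: FXFFXFFXFFXF

Answer: FXFFXFFXFFXF


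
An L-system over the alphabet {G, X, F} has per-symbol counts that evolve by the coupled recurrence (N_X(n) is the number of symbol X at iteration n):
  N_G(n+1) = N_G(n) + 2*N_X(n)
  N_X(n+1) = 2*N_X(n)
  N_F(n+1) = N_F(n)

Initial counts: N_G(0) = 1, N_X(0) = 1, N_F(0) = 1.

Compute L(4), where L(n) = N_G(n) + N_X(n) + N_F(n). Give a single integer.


Step 0: N_G=1, N_X=1, N_F=1, L=3
Step 1: N_G=3, N_X=2, N_F=1, L=6
Step 2: N_G=7, N_X=4, N_F=1, L=12
Step 3: N_G=15, N_X=8, N_F=1, L=24
Step 4: N_G=31, N_X=16, N_F=1, L=48

Answer: 48


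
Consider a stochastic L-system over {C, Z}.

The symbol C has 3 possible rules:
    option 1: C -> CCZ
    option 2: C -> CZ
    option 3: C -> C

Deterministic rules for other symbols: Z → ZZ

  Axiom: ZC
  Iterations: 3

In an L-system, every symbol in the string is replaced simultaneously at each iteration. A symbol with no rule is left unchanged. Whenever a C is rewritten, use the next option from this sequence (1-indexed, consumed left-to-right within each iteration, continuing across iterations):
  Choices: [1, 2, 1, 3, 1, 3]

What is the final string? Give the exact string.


Answer: ZZZZZZZZCZZCCZCZZZZZZ

Derivation:
Step 0: ZC
Step 1: ZZCCZ  (used choices [1])
Step 2: ZZZZCZCCZZZ  (used choices [2, 1])
Step 3: ZZZZZZZZCZZCCZCZZZZZZ  (used choices [3, 1, 3])
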